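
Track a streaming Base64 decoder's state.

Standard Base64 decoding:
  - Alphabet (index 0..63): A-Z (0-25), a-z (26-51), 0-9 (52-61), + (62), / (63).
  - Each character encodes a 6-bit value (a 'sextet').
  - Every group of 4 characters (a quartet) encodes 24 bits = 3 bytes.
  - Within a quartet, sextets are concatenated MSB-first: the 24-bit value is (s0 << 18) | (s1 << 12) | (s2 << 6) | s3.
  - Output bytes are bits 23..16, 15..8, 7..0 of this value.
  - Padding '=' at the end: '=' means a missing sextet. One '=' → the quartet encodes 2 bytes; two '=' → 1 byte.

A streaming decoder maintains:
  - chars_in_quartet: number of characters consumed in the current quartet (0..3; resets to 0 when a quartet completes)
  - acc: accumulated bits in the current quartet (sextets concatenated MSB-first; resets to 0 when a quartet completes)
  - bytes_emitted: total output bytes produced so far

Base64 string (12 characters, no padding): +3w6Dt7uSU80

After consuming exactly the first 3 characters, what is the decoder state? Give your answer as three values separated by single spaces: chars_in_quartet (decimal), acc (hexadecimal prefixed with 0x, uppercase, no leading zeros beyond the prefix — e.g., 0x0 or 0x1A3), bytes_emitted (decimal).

After char 0 ('+'=62): chars_in_quartet=1 acc=0x3E bytes_emitted=0
After char 1 ('3'=55): chars_in_quartet=2 acc=0xFB7 bytes_emitted=0
After char 2 ('w'=48): chars_in_quartet=3 acc=0x3EDF0 bytes_emitted=0

Answer: 3 0x3EDF0 0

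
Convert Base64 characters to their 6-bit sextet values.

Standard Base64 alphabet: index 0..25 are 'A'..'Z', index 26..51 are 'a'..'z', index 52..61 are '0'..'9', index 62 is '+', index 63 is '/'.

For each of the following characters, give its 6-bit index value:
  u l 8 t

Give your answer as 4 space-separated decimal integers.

Answer: 46 37 60 45

Derivation:
'u': a..z range, 26 + ord('u') − ord('a') = 46
'l': a..z range, 26 + ord('l') − ord('a') = 37
'8': 0..9 range, 52 + ord('8') − ord('0') = 60
't': a..z range, 26 + ord('t') − ord('a') = 45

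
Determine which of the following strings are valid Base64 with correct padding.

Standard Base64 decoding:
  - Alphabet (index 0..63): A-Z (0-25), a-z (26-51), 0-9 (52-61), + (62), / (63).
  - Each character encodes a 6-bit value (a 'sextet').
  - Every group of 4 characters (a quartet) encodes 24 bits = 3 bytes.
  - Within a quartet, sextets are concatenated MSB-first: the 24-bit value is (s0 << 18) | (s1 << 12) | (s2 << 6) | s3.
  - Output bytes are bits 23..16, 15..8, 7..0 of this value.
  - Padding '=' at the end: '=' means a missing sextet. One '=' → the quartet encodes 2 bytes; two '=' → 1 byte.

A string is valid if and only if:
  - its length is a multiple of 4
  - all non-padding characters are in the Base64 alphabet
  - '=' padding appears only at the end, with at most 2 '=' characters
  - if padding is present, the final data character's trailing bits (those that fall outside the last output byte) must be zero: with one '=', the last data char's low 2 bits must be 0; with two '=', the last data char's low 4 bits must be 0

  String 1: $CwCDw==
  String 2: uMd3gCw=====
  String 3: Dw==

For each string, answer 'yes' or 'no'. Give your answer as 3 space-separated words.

Answer: no no yes

Derivation:
String 1: '$CwCDw==' → invalid (bad char(s): ['$'])
String 2: 'uMd3gCw=====' → invalid (5 pad chars (max 2))
String 3: 'Dw==' → valid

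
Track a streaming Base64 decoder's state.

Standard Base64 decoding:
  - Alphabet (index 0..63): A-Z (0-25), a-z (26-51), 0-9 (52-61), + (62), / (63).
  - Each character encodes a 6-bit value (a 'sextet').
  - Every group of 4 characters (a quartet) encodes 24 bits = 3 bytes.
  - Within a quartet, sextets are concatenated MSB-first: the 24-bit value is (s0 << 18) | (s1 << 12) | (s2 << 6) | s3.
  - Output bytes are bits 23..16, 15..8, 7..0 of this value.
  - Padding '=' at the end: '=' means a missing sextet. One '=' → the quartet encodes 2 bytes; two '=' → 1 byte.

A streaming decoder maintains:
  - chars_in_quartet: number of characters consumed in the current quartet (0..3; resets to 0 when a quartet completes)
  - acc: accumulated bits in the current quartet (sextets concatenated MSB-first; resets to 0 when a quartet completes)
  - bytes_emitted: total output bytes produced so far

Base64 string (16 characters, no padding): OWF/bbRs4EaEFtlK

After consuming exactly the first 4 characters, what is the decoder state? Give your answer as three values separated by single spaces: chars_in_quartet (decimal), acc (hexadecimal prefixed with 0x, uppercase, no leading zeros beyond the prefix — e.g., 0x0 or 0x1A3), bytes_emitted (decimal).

Answer: 0 0x0 3

Derivation:
After char 0 ('O'=14): chars_in_quartet=1 acc=0xE bytes_emitted=0
After char 1 ('W'=22): chars_in_quartet=2 acc=0x396 bytes_emitted=0
After char 2 ('F'=5): chars_in_quartet=3 acc=0xE585 bytes_emitted=0
After char 3 ('/'=63): chars_in_quartet=4 acc=0x39617F -> emit 39 61 7F, reset; bytes_emitted=3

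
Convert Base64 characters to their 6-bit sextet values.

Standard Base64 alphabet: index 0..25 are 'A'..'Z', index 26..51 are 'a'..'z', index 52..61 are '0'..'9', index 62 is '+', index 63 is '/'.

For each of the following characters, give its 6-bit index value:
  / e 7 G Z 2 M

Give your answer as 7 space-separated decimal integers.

'/': index 63
'e': a..z range, 26 + ord('e') − ord('a') = 30
'7': 0..9 range, 52 + ord('7') − ord('0') = 59
'G': A..Z range, ord('G') − ord('A') = 6
'Z': A..Z range, ord('Z') − ord('A') = 25
'2': 0..9 range, 52 + ord('2') − ord('0') = 54
'M': A..Z range, ord('M') − ord('A') = 12

Answer: 63 30 59 6 25 54 12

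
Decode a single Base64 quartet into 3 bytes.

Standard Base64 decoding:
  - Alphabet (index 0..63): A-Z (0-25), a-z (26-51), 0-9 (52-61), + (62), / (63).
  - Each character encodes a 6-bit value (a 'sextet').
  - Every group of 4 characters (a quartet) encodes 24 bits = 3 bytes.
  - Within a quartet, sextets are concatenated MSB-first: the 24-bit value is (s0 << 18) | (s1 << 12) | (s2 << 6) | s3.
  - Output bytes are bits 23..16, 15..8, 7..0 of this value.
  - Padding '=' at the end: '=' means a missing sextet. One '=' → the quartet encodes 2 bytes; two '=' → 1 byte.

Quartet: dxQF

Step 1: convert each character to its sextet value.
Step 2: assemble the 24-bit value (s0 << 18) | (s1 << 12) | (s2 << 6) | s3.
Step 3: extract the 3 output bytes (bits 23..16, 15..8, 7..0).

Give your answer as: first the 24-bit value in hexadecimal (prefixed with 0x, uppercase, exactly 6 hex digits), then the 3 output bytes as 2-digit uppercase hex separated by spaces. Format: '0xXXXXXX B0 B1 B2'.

Answer: 0x771405 77 14 05

Derivation:
Sextets: d=29, x=49, Q=16, F=5
24-bit: (29<<18) | (49<<12) | (16<<6) | 5
      = 0x740000 | 0x031000 | 0x000400 | 0x000005
      = 0x771405
Bytes: (v>>16)&0xFF=77, (v>>8)&0xFF=14, v&0xFF=05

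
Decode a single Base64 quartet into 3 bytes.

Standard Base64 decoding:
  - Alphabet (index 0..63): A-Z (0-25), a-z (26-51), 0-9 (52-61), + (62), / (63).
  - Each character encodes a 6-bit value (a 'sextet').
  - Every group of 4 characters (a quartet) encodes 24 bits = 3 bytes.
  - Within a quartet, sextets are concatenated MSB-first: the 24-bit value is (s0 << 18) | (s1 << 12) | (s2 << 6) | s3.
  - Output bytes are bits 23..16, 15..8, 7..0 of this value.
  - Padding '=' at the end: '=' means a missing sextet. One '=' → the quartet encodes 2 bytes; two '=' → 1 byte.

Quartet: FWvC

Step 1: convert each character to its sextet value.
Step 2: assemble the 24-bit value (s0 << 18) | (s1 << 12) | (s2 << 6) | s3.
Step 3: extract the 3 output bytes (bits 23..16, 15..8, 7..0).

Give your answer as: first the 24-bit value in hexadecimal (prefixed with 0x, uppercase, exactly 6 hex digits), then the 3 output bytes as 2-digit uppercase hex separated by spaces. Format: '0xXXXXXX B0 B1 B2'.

Sextets: F=5, W=22, v=47, C=2
24-bit: (5<<18) | (22<<12) | (47<<6) | 2
      = 0x140000 | 0x016000 | 0x000BC0 | 0x000002
      = 0x156BC2
Bytes: (v>>16)&0xFF=15, (v>>8)&0xFF=6B, v&0xFF=C2

Answer: 0x156BC2 15 6B C2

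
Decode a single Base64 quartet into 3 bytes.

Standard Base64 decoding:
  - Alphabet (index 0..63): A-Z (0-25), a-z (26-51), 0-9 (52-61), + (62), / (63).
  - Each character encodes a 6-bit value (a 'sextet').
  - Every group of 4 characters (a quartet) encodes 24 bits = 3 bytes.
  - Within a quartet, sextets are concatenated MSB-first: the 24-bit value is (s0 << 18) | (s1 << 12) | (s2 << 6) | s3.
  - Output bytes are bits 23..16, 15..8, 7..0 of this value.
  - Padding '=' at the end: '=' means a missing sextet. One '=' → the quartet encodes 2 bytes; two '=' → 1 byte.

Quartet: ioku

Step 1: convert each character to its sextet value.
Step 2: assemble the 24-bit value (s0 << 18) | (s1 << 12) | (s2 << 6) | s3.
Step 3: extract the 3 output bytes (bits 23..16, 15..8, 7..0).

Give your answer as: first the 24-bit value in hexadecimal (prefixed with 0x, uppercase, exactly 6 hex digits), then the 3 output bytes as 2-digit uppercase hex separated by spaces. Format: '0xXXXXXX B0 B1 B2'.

Sextets: i=34, o=40, k=36, u=46
24-bit: (34<<18) | (40<<12) | (36<<6) | 46
      = 0x880000 | 0x028000 | 0x000900 | 0x00002E
      = 0x8A892E
Bytes: (v>>16)&0xFF=8A, (v>>8)&0xFF=89, v&0xFF=2E

Answer: 0x8A892E 8A 89 2E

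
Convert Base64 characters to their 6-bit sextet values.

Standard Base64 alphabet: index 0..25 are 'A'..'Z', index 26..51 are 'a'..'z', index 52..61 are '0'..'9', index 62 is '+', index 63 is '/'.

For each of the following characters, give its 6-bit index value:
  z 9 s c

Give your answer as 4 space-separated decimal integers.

'z': a..z range, 26 + ord('z') − ord('a') = 51
'9': 0..9 range, 52 + ord('9') − ord('0') = 61
's': a..z range, 26 + ord('s') − ord('a') = 44
'c': a..z range, 26 + ord('c') − ord('a') = 28

Answer: 51 61 44 28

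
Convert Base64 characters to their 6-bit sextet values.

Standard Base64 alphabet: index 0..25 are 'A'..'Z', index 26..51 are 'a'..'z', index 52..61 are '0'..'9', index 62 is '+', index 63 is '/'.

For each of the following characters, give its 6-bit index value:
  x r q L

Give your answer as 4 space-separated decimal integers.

'x': a..z range, 26 + ord('x') − ord('a') = 49
'r': a..z range, 26 + ord('r') − ord('a') = 43
'q': a..z range, 26 + ord('q') − ord('a') = 42
'L': A..Z range, ord('L') − ord('A') = 11

Answer: 49 43 42 11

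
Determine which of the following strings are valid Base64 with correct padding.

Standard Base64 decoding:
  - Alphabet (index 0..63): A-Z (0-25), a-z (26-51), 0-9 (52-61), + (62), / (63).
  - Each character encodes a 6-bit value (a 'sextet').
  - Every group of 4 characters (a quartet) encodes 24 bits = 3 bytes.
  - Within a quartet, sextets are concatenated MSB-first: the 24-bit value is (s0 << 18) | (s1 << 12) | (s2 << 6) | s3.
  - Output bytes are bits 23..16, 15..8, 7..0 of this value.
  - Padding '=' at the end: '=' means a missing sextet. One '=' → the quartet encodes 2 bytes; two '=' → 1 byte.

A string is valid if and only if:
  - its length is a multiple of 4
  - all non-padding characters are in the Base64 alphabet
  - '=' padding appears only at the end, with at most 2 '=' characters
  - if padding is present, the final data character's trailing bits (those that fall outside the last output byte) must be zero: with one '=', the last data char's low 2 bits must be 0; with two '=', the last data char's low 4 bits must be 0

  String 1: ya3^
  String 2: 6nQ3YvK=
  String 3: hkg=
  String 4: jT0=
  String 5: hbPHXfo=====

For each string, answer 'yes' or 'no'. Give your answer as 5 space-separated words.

Answer: no no yes yes no

Derivation:
String 1: 'ya3^' → invalid (bad char(s): ['^'])
String 2: '6nQ3YvK=' → invalid (bad trailing bits)
String 3: 'hkg=' → valid
String 4: 'jT0=' → valid
String 5: 'hbPHXfo=====' → invalid (5 pad chars (max 2))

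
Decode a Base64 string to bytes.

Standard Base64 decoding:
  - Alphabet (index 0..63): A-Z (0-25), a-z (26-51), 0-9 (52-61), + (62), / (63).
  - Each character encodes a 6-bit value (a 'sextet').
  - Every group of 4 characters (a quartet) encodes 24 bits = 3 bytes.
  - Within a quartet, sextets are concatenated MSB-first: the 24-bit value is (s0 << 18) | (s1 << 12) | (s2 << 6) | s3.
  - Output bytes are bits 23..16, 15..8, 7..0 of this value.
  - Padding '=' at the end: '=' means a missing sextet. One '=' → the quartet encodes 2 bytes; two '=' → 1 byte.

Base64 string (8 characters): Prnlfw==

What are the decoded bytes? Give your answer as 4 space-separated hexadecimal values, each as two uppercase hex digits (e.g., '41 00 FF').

After char 0 ('P'=15): chars_in_quartet=1 acc=0xF bytes_emitted=0
After char 1 ('r'=43): chars_in_quartet=2 acc=0x3EB bytes_emitted=0
After char 2 ('n'=39): chars_in_quartet=3 acc=0xFAE7 bytes_emitted=0
After char 3 ('l'=37): chars_in_quartet=4 acc=0x3EB9E5 -> emit 3E B9 E5, reset; bytes_emitted=3
After char 4 ('f'=31): chars_in_quartet=1 acc=0x1F bytes_emitted=3
After char 5 ('w'=48): chars_in_quartet=2 acc=0x7F0 bytes_emitted=3
Padding '==': partial quartet acc=0x7F0 -> emit 7F; bytes_emitted=4

Answer: 3E B9 E5 7F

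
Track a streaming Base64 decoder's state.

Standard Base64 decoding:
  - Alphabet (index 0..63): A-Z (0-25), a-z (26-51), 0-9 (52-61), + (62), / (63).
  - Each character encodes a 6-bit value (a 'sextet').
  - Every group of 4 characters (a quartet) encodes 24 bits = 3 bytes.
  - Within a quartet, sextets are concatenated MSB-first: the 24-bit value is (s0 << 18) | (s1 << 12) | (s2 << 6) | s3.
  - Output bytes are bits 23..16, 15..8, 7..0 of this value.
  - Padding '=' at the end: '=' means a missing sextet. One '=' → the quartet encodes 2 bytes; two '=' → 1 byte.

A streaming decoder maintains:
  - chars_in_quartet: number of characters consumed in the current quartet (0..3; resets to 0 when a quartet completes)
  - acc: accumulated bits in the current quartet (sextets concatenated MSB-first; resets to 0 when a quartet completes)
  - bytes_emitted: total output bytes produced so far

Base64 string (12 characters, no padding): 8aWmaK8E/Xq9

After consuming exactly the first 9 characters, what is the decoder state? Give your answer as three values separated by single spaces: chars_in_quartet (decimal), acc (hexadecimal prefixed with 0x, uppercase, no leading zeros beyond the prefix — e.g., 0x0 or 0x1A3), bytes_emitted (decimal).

Answer: 1 0x3F 6

Derivation:
After char 0 ('8'=60): chars_in_quartet=1 acc=0x3C bytes_emitted=0
After char 1 ('a'=26): chars_in_quartet=2 acc=0xF1A bytes_emitted=0
After char 2 ('W'=22): chars_in_quartet=3 acc=0x3C696 bytes_emitted=0
After char 3 ('m'=38): chars_in_quartet=4 acc=0xF1A5A6 -> emit F1 A5 A6, reset; bytes_emitted=3
After char 4 ('a'=26): chars_in_quartet=1 acc=0x1A bytes_emitted=3
After char 5 ('K'=10): chars_in_quartet=2 acc=0x68A bytes_emitted=3
After char 6 ('8'=60): chars_in_quartet=3 acc=0x1A2BC bytes_emitted=3
After char 7 ('E'=4): chars_in_quartet=4 acc=0x68AF04 -> emit 68 AF 04, reset; bytes_emitted=6
After char 8 ('/'=63): chars_in_quartet=1 acc=0x3F bytes_emitted=6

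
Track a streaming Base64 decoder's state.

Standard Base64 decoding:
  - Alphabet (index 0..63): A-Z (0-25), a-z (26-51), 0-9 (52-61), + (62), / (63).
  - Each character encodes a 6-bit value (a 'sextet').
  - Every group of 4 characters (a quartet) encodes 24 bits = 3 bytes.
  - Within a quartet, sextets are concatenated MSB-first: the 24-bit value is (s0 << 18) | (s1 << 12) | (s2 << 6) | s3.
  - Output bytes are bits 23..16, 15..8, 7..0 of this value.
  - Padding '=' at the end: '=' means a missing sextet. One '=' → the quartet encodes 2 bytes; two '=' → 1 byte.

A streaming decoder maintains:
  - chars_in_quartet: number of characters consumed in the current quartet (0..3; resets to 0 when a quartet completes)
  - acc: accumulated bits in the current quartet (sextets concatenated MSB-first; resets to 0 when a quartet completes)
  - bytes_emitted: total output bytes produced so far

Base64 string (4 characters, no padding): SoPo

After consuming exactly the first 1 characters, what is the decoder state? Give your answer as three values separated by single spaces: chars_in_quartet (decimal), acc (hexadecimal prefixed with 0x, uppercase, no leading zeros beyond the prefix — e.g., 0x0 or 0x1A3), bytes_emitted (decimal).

Answer: 1 0x12 0

Derivation:
After char 0 ('S'=18): chars_in_quartet=1 acc=0x12 bytes_emitted=0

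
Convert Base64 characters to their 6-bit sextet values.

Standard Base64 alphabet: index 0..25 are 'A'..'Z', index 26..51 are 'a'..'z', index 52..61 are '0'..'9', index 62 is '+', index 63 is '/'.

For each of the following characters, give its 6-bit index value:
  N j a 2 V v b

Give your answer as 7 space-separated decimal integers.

'N': A..Z range, ord('N') − ord('A') = 13
'j': a..z range, 26 + ord('j') − ord('a') = 35
'a': a..z range, 26 + ord('a') − ord('a') = 26
'2': 0..9 range, 52 + ord('2') − ord('0') = 54
'V': A..Z range, ord('V') − ord('A') = 21
'v': a..z range, 26 + ord('v') − ord('a') = 47
'b': a..z range, 26 + ord('b') − ord('a') = 27

Answer: 13 35 26 54 21 47 27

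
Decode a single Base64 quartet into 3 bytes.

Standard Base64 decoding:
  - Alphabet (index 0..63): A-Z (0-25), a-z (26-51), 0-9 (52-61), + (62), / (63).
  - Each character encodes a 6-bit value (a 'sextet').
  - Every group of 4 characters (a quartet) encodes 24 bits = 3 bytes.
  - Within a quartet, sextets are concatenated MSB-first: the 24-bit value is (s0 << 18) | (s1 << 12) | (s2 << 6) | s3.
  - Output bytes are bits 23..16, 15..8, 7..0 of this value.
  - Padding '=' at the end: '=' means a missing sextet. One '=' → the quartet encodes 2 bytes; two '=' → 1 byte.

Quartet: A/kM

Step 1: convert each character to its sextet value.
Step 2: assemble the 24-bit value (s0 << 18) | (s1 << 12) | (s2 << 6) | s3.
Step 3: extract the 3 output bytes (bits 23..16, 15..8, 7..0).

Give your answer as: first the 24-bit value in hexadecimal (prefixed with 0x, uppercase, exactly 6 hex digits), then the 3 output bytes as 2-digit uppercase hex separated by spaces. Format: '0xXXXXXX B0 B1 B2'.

Answer: 0x03F90C 03 F9 0C

Derivation:
Sextets: A=0, /=63, k=36, M=12
24-bit: (0<<18) | (63<<12) | (36<<6) | 12
      = 0x000000 | 0x03F000 | 0x000900 | 0x00000C
      = 0x03F90C
Bytes: (v>>16)&0xFF=03, (v>>8)&0xFF=F9, v&0xFF=0C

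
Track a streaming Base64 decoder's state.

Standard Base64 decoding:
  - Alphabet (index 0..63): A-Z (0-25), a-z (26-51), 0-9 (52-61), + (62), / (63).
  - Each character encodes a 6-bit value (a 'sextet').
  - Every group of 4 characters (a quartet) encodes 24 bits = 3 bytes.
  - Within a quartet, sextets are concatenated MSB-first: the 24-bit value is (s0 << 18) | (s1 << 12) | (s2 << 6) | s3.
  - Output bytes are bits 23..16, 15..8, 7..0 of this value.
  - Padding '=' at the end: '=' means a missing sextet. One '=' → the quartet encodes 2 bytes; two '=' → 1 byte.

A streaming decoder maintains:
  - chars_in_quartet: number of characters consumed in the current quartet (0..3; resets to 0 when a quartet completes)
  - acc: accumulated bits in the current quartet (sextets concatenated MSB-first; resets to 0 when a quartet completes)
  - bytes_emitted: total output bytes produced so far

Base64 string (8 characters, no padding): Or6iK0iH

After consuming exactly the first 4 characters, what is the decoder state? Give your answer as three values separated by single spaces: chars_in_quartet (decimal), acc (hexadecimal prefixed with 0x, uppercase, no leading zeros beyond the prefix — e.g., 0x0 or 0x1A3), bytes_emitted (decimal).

Answer: 0 0x0 3

Derivation:
After char 0 ('O'=14): chars_in_quartet=1 acc=0xE bytes_emitted=0
After char 1 ('r'=43): chars_in_quartet=2 acc=0x3AB bytes_emitted=0
After char 2 ('6'=58): chars_in_quartet=3 acc=0xEAFA bytes_emitted=0
After char 3 ('i'=34): chars_in_quartet=4 acc=0x3ABEA2 -> emit 3A BE A2, reset; bytes_emitted=3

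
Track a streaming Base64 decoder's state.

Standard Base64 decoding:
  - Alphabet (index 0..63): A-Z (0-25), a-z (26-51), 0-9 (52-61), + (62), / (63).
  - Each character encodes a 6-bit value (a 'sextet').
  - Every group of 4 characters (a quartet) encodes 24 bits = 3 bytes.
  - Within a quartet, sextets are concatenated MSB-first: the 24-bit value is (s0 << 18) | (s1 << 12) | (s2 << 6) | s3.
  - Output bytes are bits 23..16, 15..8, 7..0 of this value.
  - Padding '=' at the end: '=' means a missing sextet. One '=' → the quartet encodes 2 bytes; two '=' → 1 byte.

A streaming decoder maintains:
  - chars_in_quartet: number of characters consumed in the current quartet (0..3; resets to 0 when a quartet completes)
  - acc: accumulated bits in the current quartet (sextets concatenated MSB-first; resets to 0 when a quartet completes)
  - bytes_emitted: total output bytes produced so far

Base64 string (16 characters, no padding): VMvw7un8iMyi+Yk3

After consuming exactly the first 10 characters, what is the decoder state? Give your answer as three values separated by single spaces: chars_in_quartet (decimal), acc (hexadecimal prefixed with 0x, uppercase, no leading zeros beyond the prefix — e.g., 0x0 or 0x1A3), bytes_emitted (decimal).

After char 0 ('V'=21): chars_in_quartet=1 acc=0x15 bytes_emitted=0
After char 1 ('M'=12): chars_in_quartet=2 acc=0x54C bytes_emitted=0
After char 2 ('v'=47): chars_in_quartet=3 acc=0x1532F bytes_emitted=0
After char 3 ('w'=48): chars_in_quartet=4 acc=0x54CBF0 -> emit 54 CB F0, reset; bytes_emitted=3
After char 4 ('7'=59): chars_in_quartet=1 acc=0x3B bytes_emitted=3
After char 5 ('u'=46): chars_in_quartet=2 acc=0xEEE bytes_emitted=3
After char 6 ('n'=39): chars_in_quartet=3 acc=0x3BBA7 bytes_emitted=3
After char 7 ('8'=60): chars_in_quartet=4 acc=0xEEE9FC -> emit EE E9 FC, reset; bytes_emitted=6
After char 8 ('i'=34): chars_in_quartet=1 acc=0x22 bytes_emitted=6
After char 9 ('M'=12): chars_in_quartet=2 acc=0x88C bytes_emitted=6

Answer: 2 0x88C 6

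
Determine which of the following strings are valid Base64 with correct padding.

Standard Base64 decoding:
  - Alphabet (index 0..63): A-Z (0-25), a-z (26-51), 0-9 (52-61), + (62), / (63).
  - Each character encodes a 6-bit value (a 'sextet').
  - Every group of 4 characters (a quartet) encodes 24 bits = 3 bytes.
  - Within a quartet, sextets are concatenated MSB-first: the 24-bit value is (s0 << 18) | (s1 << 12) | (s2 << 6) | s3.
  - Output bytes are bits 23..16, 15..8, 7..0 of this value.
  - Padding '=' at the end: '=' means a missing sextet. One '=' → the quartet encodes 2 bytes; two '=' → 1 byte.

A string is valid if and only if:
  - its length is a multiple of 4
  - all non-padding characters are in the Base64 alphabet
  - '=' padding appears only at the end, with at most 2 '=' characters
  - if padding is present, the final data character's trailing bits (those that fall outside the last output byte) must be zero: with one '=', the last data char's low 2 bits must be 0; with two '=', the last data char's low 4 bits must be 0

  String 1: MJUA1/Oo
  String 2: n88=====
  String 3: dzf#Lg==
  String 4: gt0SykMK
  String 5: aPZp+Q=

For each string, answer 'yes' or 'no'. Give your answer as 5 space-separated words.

String 1: 'MJUA1/Oo' → valid
String 2: 'n88=====' → invalid (5 pad chars (max 2))
String 3: 'dzf#Lg==' → invalid (bad char(s): ['#'])
String 4: 'gt0SykMK' → valid
String 5: 'aPZp+Q=' → invalid (len=7 not mult of 4)

Answer: yes no no yes no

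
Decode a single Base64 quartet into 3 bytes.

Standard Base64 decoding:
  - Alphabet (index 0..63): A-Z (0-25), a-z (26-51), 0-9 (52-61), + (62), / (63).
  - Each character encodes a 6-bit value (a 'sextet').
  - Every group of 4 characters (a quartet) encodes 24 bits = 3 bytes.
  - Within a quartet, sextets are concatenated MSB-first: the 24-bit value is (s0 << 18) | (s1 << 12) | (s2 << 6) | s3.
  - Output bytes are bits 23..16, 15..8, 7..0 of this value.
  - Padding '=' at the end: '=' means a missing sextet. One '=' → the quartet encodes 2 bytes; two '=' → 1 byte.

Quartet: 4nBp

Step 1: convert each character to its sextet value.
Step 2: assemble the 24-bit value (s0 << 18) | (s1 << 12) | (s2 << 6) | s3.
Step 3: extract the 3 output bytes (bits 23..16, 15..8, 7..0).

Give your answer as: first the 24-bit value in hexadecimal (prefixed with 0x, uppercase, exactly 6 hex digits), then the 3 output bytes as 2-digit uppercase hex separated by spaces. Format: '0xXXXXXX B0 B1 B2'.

Answer: 0xE27069 E2 70 69

Derivation:
Sextets: 4=56, n=39, B=1, p=41
24-bit: (56<<18) | (39<<12) | (1<<6) | 41
      = 0xE00000 | 0x027000 | 0x000040 | 0x000029
      = 0xE27069
Bytes: (v>>16)&0xFF=E2, (v>>8)&0xFF=70, v&0xFF=69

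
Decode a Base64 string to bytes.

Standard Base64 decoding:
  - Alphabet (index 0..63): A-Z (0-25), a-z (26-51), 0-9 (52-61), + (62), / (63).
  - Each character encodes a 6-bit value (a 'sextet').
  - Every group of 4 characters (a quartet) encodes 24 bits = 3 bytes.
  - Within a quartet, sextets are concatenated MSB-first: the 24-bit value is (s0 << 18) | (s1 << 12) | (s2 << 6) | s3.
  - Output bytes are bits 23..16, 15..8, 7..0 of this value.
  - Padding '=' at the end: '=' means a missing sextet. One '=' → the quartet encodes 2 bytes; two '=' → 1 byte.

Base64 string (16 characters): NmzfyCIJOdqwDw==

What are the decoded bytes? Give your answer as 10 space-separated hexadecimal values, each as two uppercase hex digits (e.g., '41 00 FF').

After char 0 ('N'=13): chars_in_quartet=1 acc=0xD bytes_emitted=0
After char 1 ('m'=38): chars_in_quartet=2 acc=0x366 bytes_emitted=0
After char 2 ('z'=51): chars_in_quartet=3 acc=0xD9B3 bytes_emitted=0
After char 3 ('f'=31): chars_in_quartet=4 acc=0x366CDF -> emit 36 6C DF, reset; bytes_emitted=3
After char 4 ('y'=50): chars_in_quartet=1 acc=0x32 bytes_emitted=3
After char 5 ('C'=2): chars_in_quartet=2 acc=0xC82 bytes_emitted=3
After char 6 ('I'=8): chars_in_quartet=3 acc=0x32088 bytes_emitted=3
After char 7 ('J'=9): chars_in_quartet=4 acc=0xC82209 -> emit C8 22 09, reset; bytes_emitted=6
After char 8 ('O'=14): chars_in_quartet=1 acc=0xE bytes_emitted=6
After char 9 ('d'=29): chars_in_quartet=2 acc=0x39D bytes_emitted=6
After char 10 ('q'=42): chars_in_quartet=3 acc=0xE76A bytes_emitted=6
After char 11 ('w'=48): chars_in_quartet=4 acc=0x39DAB0 -> emit 39 DA B0, reset; bytes_emitted=9
After char 12 ('D'=3): chars_in_quartet=1 acc=0x3 bytes_emitted=9
After char 13 ('w'=48): chars_in_quartet=2 acc=0xF0 bytes_emitted=9
Padding '==': partial quartet acc=0xF0 -> emit 0F; bytes_emitted=10

Answer: 36 6C DF C8 22 09 39 DA B0 0F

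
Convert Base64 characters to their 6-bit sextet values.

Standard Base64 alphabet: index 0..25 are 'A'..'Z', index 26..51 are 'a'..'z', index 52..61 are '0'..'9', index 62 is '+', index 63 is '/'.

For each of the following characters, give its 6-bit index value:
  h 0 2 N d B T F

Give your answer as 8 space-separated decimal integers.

Answer: 33 52 54 13 29 1 19 5

Derivation:
'h': a..z range, 26 + ord('h') − ord('a') = 33
'0': 0..9 range, 52 + ord('0') − ord('0') = 52
'2': 0..9 range, 52 + ord('2') − ord('0') = 54
'N': A..Z range, ord('N') − ord('A') = 13
'd': a..z range, 26 + ord('d') − ord('a') = 29
'B': A..Z range, ord('B') − ord('A') = 1
'T': A..Z range, ord('T') − ord('A') = 19
'F': A..Z range, ord('F') − ord('A') = 5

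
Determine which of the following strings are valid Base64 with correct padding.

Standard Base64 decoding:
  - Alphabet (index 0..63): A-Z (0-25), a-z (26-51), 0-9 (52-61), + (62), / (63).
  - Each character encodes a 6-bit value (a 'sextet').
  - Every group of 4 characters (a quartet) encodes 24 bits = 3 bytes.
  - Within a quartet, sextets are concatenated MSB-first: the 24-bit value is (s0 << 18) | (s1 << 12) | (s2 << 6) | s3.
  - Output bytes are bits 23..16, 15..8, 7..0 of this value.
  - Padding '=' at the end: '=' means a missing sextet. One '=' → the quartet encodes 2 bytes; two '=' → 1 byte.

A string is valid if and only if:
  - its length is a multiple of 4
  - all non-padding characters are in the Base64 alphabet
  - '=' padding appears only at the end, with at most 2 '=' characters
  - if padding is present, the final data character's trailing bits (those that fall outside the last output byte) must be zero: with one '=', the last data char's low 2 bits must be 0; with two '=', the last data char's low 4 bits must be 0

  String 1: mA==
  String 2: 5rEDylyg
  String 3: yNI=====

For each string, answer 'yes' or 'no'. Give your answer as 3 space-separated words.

String 1: 'mA==' → valid
String 2: '5rEDylyg' → valid
String 3: 'yNI=====' → invalid (5 pad chars (max 2))

Answer: yes yes no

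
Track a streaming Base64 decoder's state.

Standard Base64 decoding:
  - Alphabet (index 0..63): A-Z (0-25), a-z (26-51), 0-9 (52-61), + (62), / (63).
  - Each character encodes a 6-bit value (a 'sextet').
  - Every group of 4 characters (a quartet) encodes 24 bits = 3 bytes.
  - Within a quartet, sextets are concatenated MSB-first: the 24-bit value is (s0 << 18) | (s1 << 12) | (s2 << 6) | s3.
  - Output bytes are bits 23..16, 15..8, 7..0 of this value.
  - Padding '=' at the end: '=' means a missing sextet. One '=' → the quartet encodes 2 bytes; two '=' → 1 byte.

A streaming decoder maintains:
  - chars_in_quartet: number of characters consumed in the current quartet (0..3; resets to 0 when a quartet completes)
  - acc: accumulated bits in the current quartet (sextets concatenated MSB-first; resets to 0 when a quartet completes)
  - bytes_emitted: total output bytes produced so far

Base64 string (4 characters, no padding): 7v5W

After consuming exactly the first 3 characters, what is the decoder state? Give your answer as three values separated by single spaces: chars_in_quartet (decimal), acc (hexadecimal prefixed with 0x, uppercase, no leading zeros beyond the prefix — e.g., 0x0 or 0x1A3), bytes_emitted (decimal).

After char 0 ('7'=59): chars_in_quartet=1 acc=0x3B bytes_emitted=0
After char 1 ('v'=47): chars_in_quartet=2 acc=0xEEF bytes_emitted=0
After char 2 ('5'=57): chars_in_quartet=3 acc=0x3BBF9 bytes_emitted=0

Answer: 3 0x3BBF9 0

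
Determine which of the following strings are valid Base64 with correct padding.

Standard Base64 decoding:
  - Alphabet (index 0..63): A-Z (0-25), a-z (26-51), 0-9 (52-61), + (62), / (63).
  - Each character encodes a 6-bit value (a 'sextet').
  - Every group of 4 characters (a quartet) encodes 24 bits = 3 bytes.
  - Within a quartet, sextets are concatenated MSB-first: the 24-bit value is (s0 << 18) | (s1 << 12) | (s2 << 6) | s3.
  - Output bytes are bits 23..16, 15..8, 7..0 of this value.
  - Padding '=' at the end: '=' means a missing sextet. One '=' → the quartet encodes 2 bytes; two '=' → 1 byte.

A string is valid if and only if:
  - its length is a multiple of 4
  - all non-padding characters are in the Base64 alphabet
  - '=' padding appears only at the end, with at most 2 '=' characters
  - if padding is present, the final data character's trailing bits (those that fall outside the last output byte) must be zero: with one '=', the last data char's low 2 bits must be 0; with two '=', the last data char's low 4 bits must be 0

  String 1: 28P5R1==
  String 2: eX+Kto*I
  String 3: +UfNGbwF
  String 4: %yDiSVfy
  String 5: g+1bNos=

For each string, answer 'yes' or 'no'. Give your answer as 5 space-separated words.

Answer: no no yes no yes

Derivation:
String 1: '28P5R1==' → invalid (bad trailing bits)
String 2: 'eX+Kto*I' → invalid (bad char(s): ['*'])
String 3: '+UfNGbwF' → valid
String 4: '%yDiSVfy' → invalid (bad char(s): ['%'])
String 5: 'g+1bNos=' → valid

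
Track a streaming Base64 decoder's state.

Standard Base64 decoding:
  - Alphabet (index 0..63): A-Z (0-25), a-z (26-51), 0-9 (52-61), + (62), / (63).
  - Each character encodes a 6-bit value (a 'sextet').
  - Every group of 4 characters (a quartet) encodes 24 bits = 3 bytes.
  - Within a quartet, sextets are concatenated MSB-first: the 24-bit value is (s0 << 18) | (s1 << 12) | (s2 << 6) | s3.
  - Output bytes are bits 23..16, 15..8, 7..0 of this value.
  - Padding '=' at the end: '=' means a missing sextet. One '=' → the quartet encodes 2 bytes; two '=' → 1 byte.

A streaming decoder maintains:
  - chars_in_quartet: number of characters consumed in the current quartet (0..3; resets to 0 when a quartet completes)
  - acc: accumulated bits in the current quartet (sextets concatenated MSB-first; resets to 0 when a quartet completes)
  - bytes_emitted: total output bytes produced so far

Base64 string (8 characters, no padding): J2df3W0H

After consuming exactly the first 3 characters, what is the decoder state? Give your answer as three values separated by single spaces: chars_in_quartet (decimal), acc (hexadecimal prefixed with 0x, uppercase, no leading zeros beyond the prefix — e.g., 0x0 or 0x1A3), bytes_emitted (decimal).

Answer: 3 0x9D9D 0

Derivation:
After char 0 ('J'=9): chars_in_quartet=1 acc=0x9 bytes_emitted=0
After char 1 ('2'=54): chars_in_quartet=2 acc=0x276 bytes_emitted=0
After char 2 ('d'=29): chars_in_quartet=3 acc=0x9D9D bytes_emitted=0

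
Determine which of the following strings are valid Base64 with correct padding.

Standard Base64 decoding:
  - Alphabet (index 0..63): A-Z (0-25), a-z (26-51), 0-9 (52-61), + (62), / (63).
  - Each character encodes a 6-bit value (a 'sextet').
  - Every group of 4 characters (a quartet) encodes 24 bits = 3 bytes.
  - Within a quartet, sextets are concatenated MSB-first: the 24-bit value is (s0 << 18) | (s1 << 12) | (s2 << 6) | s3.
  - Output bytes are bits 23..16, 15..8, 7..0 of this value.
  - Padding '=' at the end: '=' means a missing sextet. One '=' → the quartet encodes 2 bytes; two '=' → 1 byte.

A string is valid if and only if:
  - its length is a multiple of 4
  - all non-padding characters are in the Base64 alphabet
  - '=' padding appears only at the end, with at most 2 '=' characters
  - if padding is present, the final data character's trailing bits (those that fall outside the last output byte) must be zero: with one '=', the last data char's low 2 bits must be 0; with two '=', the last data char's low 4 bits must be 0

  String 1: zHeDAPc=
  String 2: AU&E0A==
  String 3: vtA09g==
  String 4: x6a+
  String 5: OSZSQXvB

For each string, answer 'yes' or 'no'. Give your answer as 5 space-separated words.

String 1: 'zHeDAPc=' → valid
String 2: 'AU&E0A==' → invalid (bad char(s): ['&'])
String 3: 'vtA09g==' → valid
String 4: 'x6a+' → valid
String 5: 'OSZSQXvB' → valid

Answer: yes no yes yes yes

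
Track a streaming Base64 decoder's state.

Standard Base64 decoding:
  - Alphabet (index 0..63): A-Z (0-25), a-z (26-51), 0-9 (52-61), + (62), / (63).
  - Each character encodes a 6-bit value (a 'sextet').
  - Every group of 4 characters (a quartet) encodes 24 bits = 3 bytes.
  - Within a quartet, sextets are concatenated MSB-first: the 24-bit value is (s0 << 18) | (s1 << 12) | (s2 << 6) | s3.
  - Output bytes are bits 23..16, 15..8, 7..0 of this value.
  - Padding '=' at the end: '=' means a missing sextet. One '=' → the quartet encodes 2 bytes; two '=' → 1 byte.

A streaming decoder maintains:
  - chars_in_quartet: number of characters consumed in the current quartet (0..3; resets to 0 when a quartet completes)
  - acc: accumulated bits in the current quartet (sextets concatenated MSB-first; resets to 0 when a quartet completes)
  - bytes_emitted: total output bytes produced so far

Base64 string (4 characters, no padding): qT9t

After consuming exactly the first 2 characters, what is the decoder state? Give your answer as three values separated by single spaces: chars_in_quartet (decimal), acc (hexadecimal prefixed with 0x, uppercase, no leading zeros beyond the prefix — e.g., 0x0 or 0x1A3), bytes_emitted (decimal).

After char 0 ('q'=42): chars_in_quartet=1 acc=0x2A bytes_emitted=0
After char 1 ('T'=19): chars_in_quartet=2 acc=0xA93 bytes_emitted=0

Answer: 2 0xA93 0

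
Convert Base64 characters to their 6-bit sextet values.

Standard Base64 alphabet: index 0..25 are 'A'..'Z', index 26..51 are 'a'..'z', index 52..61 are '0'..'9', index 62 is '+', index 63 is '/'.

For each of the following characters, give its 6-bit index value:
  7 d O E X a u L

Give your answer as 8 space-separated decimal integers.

'7': 0..9 range, 52 + ord('7') − ord('0') = 59
'd': a..z range, 26 + ord('d') − ord('a') = 29
'O': A..Z range, ord('O') − ord('A') = 14
'E': A..Z range, ord('E') − ord('A') = 4
'X': A..Z range, ord('X') − ord('A') = 23
'a': a..z range, 26 + ord('a') − ord('a') = 26
'u': a..z range, 26 + ord('u') − ord('a') = 46
'L': A..Z range, ord('L') − ord('A') = 11

Answer: 59 29 14 4 23 26 46 11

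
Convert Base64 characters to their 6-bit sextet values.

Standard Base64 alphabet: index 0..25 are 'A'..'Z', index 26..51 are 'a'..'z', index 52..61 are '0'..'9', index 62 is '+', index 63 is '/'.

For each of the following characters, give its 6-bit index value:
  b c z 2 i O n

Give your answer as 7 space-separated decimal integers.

'b': a..z range, 26 + ord('b') − ord('a') = 27
'c': a..z range, 26 + ord('c') − ord('a') = 28
'z': a..z range, 26 + ord('z') − ord('a') = 51
'2': 0..9 range, 52 + ord('2') − ord('0') = 54
'i': a..z range, 26 + ord('i') − ord('a') = 34
'O': A..Z range, ord('O') − ord('A') = 14
'n': a..z range, 26 + ord('n') − ord('a') = 39

Answer: 27 28 51 54 34 14 39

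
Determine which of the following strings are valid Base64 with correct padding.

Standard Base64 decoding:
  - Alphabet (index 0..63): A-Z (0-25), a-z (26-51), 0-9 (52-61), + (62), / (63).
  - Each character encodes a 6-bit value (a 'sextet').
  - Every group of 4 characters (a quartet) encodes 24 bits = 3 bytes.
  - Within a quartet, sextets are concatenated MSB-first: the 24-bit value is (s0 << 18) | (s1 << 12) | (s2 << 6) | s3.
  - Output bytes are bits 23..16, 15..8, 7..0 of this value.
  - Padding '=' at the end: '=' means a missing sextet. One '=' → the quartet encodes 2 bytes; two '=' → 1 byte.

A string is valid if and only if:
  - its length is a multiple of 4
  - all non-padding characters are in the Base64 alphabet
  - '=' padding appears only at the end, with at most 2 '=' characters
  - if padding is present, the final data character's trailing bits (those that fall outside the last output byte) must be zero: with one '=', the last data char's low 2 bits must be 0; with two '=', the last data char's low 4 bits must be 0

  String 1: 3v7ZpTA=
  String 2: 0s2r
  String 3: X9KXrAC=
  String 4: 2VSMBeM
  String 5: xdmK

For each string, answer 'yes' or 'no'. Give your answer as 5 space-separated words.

Answer: yes yes no no yes

Derivation:
String 1: '3v7ZpTA=' → valid
String 2: '0s2r' → valid
String 3: 'X9KXrAC=' → invalid (bad trailing bits)
String 4: '2VSMBeM' → invalid (len=7 not mult of 4)
String 5: 'xdmK' → valid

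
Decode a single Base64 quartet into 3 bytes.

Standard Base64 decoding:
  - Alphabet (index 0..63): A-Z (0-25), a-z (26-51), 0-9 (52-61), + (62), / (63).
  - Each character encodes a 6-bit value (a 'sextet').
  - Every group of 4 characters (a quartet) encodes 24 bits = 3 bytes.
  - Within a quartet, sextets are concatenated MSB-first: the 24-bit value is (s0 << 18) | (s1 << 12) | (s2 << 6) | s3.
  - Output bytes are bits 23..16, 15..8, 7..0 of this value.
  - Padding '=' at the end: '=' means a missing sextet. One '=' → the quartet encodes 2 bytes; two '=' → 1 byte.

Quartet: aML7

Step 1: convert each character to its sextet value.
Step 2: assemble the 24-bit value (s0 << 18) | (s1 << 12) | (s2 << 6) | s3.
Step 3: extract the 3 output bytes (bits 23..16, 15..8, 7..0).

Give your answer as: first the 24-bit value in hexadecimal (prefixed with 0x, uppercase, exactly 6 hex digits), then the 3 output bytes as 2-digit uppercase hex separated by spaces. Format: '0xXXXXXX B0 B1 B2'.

Sextets: a=26, M=12, L=11, 7=59
24-bit: (26<<18) | (12<<12) | (11<<6) | 59
      = 0x680000 | 0x00C000 | 0x0002C0 | 0x00003B
      = 0x68C2FB
Bytes: (v>>16)&0xFF=68, (v>>8)&0xFF=C2, v&0xFF=FB

Answer: 0x68C2FB 68 C2 FB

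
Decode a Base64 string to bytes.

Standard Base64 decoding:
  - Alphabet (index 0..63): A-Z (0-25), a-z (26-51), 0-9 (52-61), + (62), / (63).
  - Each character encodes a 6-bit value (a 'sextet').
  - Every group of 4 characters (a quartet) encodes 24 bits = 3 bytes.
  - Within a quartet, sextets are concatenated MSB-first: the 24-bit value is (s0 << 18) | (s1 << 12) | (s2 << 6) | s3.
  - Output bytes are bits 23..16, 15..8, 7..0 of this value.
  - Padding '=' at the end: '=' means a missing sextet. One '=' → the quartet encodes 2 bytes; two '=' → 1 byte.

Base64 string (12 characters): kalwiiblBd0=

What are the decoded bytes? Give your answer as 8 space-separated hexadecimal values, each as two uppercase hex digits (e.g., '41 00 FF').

After char 0 ('k'=36): chars_in_quartet=1 acc=0x24 bytes_emitted=0
After char 1 ('a'=26): chars_in_quartet=2 acc=0x91A bytes_emitted=0
After char 2 ('l'=37): chars_in_quartet=3 acc=0x246A5 bytes_emitted=0
After char 3 ('w'=48): chars_in_quartet=4 acc=0x91A970 -> emit 91 A9 70, reset; bytes_emitted=3
After char 4 ('i'=34): chars_in_quartet=1 acc=0x22 bytes_emitted=3
After char 5 ('i'=34): chars_in_quartet=2 acc=0x8A2 bytes_emitted=3
After char 6 ('b'=27): chars_in_quartet=3 acc=0x2289B bytes_emitted=3
After char 7 ('l'=37): chars_in_quartet=4 acc=0x8A26E5 -> emit 8A 26 E5, reset; bytes_emitted=6
After char 8 ('B'=1): chars_in_quartet=1 acc=0x1 bytes_emitted=6
After char 9 ('d'=29): chars_in_quartet=2 acc=0x5D bytes_emitted=6
After char 10 ('0'=52): chars_in_quartet=3 acc=0x1774 bytes_emitted=6
Padding '=': partial quartet acc=0x1774 -> emit 05 DD; bytes_emitted=8

Answer: 91 A9 70 8A 26 E5 05 DD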